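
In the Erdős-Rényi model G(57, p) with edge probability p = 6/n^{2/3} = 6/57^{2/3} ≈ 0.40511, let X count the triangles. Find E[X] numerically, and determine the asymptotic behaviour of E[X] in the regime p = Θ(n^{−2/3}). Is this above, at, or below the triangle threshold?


Number of potential triangles: C(57, 3) = 29260.
Each occurs with probability p³ ≈ (0.40511)³ ≈ 6.6481994e-02.
By linearity: E[X] = C(57, 3)·p³ ≈ 29260 · 6.6481994e-02 ≈ 1945.26316.
Since α = 2/3 < 1, p = c/n^{2/3} ≫ 1/n is above the triangle threshold p ~ 1/n. Asymptotically E[X] ~ (c³/6)·n^{3(1−α)} = (6³/6)·n^{1} → ∞; triangles are abundant w.h.p.

E[X] ≈ 1945.26316; in regime p = Θ(1/n^{2/3}) E[X] diverges (above the triangle threshold p ~ 1/n).


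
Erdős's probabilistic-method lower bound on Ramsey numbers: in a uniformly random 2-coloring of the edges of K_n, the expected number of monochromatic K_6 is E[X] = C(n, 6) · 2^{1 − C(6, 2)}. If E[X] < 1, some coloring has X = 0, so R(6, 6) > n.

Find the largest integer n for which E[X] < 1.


We need C(n, 6) · 2^{1 − 15} < 1, i.e. C(n, 6) < 2^{15 − 1} = 16384.
Check values of n near the boundary:
  n = 16: C(16, 6) = 8008; 8008 < 16384? YES
  n = 17: C(17, 6) = 12376; 12376 < 16384? YES
  n = 18: C(18, 6) = 18564; 18564 < 16384? NO
  n = 19: C(19, 6) = 27132; 27132 < 16384? NO
The largest n with C(n, 6) < 16384 is n = 17 (where E[X] = 1547/2048 ≈ 0.7554). Hence R(6, 6) > 17, i.e. R(6, 6) ≥ 18.

Largest n = 17; hence R(6, 6) > 17.


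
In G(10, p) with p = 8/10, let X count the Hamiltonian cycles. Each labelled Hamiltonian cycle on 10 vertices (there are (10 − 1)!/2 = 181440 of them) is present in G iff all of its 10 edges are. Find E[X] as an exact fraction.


K_10 has (10 − 1)!/2 = 181440 labelled Hamiltonian cycles.
For each such Hamiltonian cycle H, let X_H = 1 if all 10 edges of H are present in G. Then P[X_H = 1] = p^{10} = (4/5)^{10} = 1048576/9765625.
Summing the indicators: E[X] = Σ_H E[X_H] = 181440 · p^{10} = 181440 · 1048576/9765625 = 38050725888/1953125.
Numerically: E[X] ≈ 19482.

E[X] = 181440 · (4/5)^{10} = 38050725888/1953125 ≈ 19482.


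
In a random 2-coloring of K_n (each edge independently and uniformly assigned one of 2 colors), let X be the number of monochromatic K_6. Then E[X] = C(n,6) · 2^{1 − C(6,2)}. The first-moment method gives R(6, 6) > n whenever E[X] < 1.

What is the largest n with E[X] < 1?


We need C(n, 6) · 2^{1 − 15} < 1, i.e. C(n, 6) < 2^{15 − 1} = 16384.
Check values of n near the boundary:
  n = 15: C(15, 6) = 5005; 5005 < 16384? YES
  n = 16: C(16, 6) = 8008; 8008 < 16384? YES
  n = 17: C(17, 6) = 12376; 12376 < 16384? YES
  n = 18: C(18, 6) = 18564; 18564 < 16384? NO
  n = 19: C(19, 6) = 27132; 27132 < 16384? NO
The largest n with C(n, 6) < 16384 is n = 17 (where E[X] = 1547/2048 ≈ 0.75537). Hence R(6, 6) > 17, i.e. R(6, 6) ≥ 18.

Largest n = 17; hence R(6, 6) > 17.


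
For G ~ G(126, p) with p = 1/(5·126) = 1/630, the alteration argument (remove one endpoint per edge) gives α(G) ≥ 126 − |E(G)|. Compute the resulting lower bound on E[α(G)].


E[|E(G)|] = C(126, 2)·p = 7875 · (1/630) = 25/2.
E[α(G)] ≥ n − E[|E(G)|] = 126 − 25/2 = 227/2.
Numerically: ≈ 113.50000.
(This is only a lower bound; the true E[α(G)] may be larger.)

E[α(G)] ≥ 227/2 ≈ 113.50000.


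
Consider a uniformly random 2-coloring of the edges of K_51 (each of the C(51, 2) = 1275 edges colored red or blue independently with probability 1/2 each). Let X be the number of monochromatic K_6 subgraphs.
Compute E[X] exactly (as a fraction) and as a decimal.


Let X = Σ_S X_S over the C(51, 6) = 18009460 subsets S of size 6, where X_S = 1 if the K_6 on S is monochromatic.
For a fixed S, the K_6 on S has C(6, 2) = 15 edges. P[all 15 edges red] = (1/2)^15, and likewise for blue, so P[monochromatic] = 2·(1/2)^15 = 2^{1 − 15} = 1/16384.
By linearity: E[X] = C(51, 6) · 2^{1 − 15} = 18009460 · 1/16384 = 4502365/4096.
Numerically: E[X] ≈ 1099.21021.

E[X] = C(51,6)·2^(1−C(6,2)) = 4502365/4096 ≈ 1099.21021.


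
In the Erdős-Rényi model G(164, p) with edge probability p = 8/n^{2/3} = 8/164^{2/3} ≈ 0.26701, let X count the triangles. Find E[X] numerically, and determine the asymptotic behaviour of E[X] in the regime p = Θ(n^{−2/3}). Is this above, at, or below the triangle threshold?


Number of potential triangles: C(164, 3) = 721764.
Each occurs with probability p³ ≈ (0.26701)³ ≈ 1.90362879e-02.
By linearity: E[X] = C(164, 3)·p³ ≈ 721764 · 1.90362879e-02 ≈ 13739.707317.
Since α = 2/3 < 1, p = c/n^{2/3} ≫ 1/n is above the triangle threshold p ~ 1/n. Asymptotically E[X] ~ (c³/6)·n^{3(1−α)} = (8³/6)·n^{1} → ∞; triangles are abundant w.h.p.

E[X] ≈ 13739.707317; in regime p = Θ(1/n^{2/3}) E[X] diverges (above the triangle threshold p ~ 1/n).


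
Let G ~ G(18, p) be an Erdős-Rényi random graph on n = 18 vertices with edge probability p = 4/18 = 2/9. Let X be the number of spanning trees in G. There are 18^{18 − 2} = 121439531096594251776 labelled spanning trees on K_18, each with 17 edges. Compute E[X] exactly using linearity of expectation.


K_18 has 18^{18 − 2} = 121439531096594251776 labelled spanning trees.
For each such spanning tree H, let X_H = 1 if all 17 edges of H are present in G. Then P[X_H = 1] = p^{17} = (2/9)^{17} = 131072/16677181699666569.
By linearity: E[X] = Σ_H E[X_H] = 121439531096594251776 · p^{17} = 121439531096594251776 · 131072/16677181699666569 = 8589934592/9.
Numerically: E[X] ≈ 9.54437e+08.

E[X] = 121439531096594251776 · (2/9)^{17} = 8589934592/9 ≈ 9.54437e+08.


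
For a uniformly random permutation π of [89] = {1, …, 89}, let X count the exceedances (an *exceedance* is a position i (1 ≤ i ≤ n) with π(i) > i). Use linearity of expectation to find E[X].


Write X = Σ_{i=1}^{89} X_i, where X_i = 1_{π(i) > i}.
For each fixed i, π(i) is uniform over {1, …, 89} (marginal of a uniform permutation), so P[π(i) > i] = (n − i)/n. Summing: Σ_{i=1}^{89} (n − i)/n = (0 + 1 + … + 88)/89 = 89(89 − 1)/(2·89) = (89 − 1)/2.
Hence E[X] = Σ_{i=1}^{89} (89 − i)/89 = 44 ≈ 44.0000.

E[X] = 44 = 44.0000.


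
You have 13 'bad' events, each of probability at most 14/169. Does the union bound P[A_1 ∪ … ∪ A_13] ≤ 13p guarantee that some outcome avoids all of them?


Union bound: P[∪_{i=1}^{13} A_i] ≤ Σ_i P[A_i] ≤ 13·p = 13·(14/169) = 14/13.
Numerically: 14/13 ≈ 1.07692.
Is 14/13 < 1? NO.
Since the bound 14/13 is ≥ 1, the union bound is uninformative here; it does NOT by itself certify existence.

13·p = 14/13 ≈ 1.07692; existence NOT certified by the union bound.


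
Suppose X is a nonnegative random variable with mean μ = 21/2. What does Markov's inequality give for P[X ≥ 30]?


μ = E[X] = 21/2, a = 30.
Markov: P[X ≥ 30] ≤ μ/a = (21/2)/30 = 7/20.
Numerically: ≈ 0.3500.
(Since a = 30 > μ = 10.5000, the bound 7/20 is < 1 and informative.)

P[X ≥ 30] ≤ 7/20 ≈ 0.3500.


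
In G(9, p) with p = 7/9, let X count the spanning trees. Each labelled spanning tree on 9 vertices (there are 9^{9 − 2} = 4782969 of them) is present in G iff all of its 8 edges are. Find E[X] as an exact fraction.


K_9 has 9^{9 − 2} = 4782969 labelled spanning trees.
For each such spanning tree H, let X_H = 1 if all 8 edges of H are present in G. Then P[X_H = 1] = p^{8} = (7/9)^{8} = 5764801/43046721.
By linearity: E[X] = Σ_H E[X_H] = 4782969 · p^{8} = 4782969 · 5764801/43046721 = 5764801/9.
Numerically: E[X] ≈ 640533.

E[X] = 4782969 · (7/9)^{8} = 5764801/9 ≈ 640533.


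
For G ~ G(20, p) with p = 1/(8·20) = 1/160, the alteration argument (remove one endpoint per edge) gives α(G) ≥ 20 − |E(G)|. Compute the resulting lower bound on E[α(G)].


E[|E(G)|] = C(20, 2)·p = 190 · (1/160) = 19/16.
E[α(G)] ≥ n − E[|E(G)|] = 20 − 19/16 = 301/16.
Numerically: ≈ 18.812.
(This is only a lower bound; the true E[α(G)] may be larger.)

E[α(G)] ≥ 301/16 ≈ 18.812.


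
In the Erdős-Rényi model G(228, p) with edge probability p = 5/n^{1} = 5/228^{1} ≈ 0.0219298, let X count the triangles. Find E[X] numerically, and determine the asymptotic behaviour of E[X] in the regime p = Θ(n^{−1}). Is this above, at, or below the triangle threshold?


Number of potential triangles: C(228, 3) = 1949476.
Each occurs with probability p³ ≈ (0.0219298)³ ≈ 1.05464299e-05.
By linearity: E[X] = C(228, 3)·p³ ≈ 1949476 · 1.05464299e-05 ≈ 20.560012.
Here α = 1, so p = 5/n is exactly at the triangle threshold p ~ 1/n. Asymptotically E[X] → c³/6 = 5³/6 = 125/6 ≈ 20.833333, a bounded constant. In this regime the triangle count is asymptotically Poisson(c³/6).

E[X] ≈ 20.560012; in regime p = Θ(1/n^{1}) E[X] stays bounded (at the triangle threshold p ~ 1/n).


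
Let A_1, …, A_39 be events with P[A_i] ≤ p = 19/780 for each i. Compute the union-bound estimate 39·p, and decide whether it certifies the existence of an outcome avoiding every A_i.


Union bound: P[∪_{i=1}^{39} A_i] ≤ Σ_i P[A_i] ≤ 39·p = 39·(19/780) = 19/20.
Numerically: 19/20 ≈ 0.95000.
Is 19/20 < 1? YES.
Since P[∪ A_i] ≤ 19/20 < 1, the complement has P[∩ A_i^c] ≥ 1 − 19/20 = 1/20 > 0, so some outcome avoids every A_i.

39·p = 19/20 ≈ 0.95000; existence CERTIFIED by the union bound.


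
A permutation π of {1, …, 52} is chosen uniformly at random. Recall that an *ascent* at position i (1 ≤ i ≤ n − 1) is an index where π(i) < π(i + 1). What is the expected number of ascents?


Write X = Σ X_I over i = 1, …, 51, with X_I the indicator of one ascent.
There are 51 indicators.
For each fixed i, the pair (π(i), π(i+1)) is a uniformly random ordered pair of distinct values from {1, …, 52}; by symmetry P[π(i) < π(i+1)] = 1/2.
By linearity: E[X] = 51 · (1/2) = (52 − 1) · (1/2) = 51/2 ≈ 25.500.

E[X] = 51/2 = 25.500.


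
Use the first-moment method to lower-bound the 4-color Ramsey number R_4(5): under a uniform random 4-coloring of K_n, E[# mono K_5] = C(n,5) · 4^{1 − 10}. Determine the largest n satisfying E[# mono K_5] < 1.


We need C(n, 5) · 4^{1 − 10} < 1, i.e. C(n, 5) < 4^{10 − 1} = 262144.
Check values of n near the boundary:
  n = 29: C(29, 5) = 118755; 118755 < 262144? YES
  n = 30: C(30, 5) = 142506; 142506 < 262144? YES
  n = 31: C(31, 5) = 169911; 169911 < 262144? YES
  n = 32: C(32, 5) = 201376; 201376 < 262144? YES
  n = 33: C(33, 5) = 237336; 237336 < 262144? YES
  n = 34: C(34, 5) = 278256; 278256 < 262144? NO
The largest n with C(n, 5) < 262144 is n = 33 (where E[X] = 29667/32768 ≈ 0.90536). Hence R_4(5) > 33, i.e. R_4(5) ≥ 34.

Largest n = 33; hence R_4(5) > 33.


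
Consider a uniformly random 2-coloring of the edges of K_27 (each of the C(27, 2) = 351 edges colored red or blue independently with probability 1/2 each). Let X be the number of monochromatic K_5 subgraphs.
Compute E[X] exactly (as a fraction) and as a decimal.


Let X = Σ_S X_S over the C(27, 5) = 80730 subsets S of size 5, where X_S = 1 if the K_5 on S is monochromatic.
For a fixed S, the K_5 on S has C(5, 2) = 10 edges. P[all 10 edges red] = (1/2)^10, and likewise for blue, so P[monochromatic] = 2·(1/2)^10 = 2^{1 − 10} = 1/512.
Summing: E[X] = C(27, 5) · 2^{1 − 10} = 80730 · 1/512 = 40365/256.
Numerically: E[X] ≈ 157.6758.

E[X] = C(27,5)·2^(1−C(5,2)) = 40365/256 ≈ 157.6758.


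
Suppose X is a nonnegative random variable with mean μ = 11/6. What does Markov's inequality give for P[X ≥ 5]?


μ = E[X] = 11/6, a = 5.
Markov: P[X ≥ 5] ≤ μ/a = (11/6)/5 = 11/30.
Numerically: ≈ 0.3667.
(Since a = 5 > μ = 1.8333, the bound 11/30 is < 1 and informative.)

P[X ≥ 5] ≤ 11/30 ≈ 0.3667.


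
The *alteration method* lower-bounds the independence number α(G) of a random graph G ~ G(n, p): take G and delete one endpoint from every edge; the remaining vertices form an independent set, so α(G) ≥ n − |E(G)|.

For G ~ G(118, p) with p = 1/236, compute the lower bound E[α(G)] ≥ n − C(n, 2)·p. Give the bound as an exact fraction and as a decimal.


E[|E(G)|] = C(118, 2)·p = 6903 · (1/236) = 117/4.
E[α(G)] ≥ n − E[|E(G)|] = 118 − 117/4 = 355/4.
Numerically: ≈ 88.750.
(This is only a lower bound; the true E[α(G)] may be larger.)

E[α(G)] ≥ 355/4 ≈ 88.750.


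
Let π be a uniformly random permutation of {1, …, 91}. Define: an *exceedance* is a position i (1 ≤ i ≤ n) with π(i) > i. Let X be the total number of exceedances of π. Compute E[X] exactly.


Write X = Σ_{i=1}^{91} X_i, where X_i = 1_{π(i) > i}.
For each fixed i, π(i) is uniform over {1, …, 91} (marginal of a uniform permutation), so P[π(i) > i] = (n − i)/n. Summing: Σ_{i=1}^{91} (n − i)/n = (0 + 1 + … + 90)/91 = 91(91 − 1)/(2·91) = (91 − 1)/2.
Hence E[X] = Σ_{i=1}^{91} (91 − i)/91 = 45 ≈ 45.00000.

E[X] = 45 = 45.00000.


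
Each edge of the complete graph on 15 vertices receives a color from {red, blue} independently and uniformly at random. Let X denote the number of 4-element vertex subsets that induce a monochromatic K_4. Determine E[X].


Let X = Σ_S X_S over the C(15, 4) = 1365 subsets S of size 4, where X_S = 1 if the K_4 on S is monochromatic.
For a fixed S, the K_4 on S has C(4, 2) = 6 edges. P[all 6 edges red] = (1/2)^6, and likewise for blue, so P[monochromatic] = 2·(1/2)^6 = 2^{1 − 6} = 1/32.
Summing: E[X] = C(15, 4) · 2^{1 − 6} = 1365 · 1/32 = 1365/32.
Numerically: E[X] ≈ 42.65625.

E[X] = C(15,4)·2^(1−C(4,2)) = 1365/32 ≈ 42.65625.


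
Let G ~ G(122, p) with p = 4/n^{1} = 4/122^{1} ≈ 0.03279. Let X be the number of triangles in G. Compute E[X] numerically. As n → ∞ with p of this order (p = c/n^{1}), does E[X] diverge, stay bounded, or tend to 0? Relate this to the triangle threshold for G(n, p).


Number of potential triangles: C(122, 3) = 295240.
Each occurs with probability p³ ≈ (0.03279)³ ≈ 3.524524e-05.
By linearity: E[X] = C(122, 3)·p³ ≈ 295240 · 3.524524e-05 ≈ 10.4058.
Here α = 1, so p = 4/n is exactly at the triangle threshold p ~ 1/n. Asymptotically E[X] → c³/6 = 4³/6 = 32/3 ≈ 10.6667, a bounded constant. In this regime the triangle count is asymptotically Poisson(c³/6).

E[X] ≈ 10.4058; in regime p = Θ(1/n^{1}) E[X] stays bounded (at the triangle threshold p ~ 1/n).


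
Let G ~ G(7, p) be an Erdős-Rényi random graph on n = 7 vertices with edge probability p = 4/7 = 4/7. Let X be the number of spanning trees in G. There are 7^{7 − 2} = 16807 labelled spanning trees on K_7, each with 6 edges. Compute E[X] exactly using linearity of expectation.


K_7 has 7^{7 − 2} = 16807 labelled spanning trees.
For each such spanning tree H, let X_H = 1 if all 6 edges of H are present in G. Then P[X_H = 1] = p^{6} = (4/7)^{6} = 4096/117649.
By linearity: E[X] = Σ_H E[X_H] = 16807 · p^{6} = 16807 · 4096/117649 = 4096/7.
Numerically: E[X] ≈ 585.143.

E[X] = 16807 · (4/7)^{6} = 4096/7 ≈ 585.143.


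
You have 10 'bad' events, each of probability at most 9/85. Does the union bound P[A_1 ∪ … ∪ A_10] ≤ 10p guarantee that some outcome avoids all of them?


Union bound: P[∪_{i=1}^{10} A_i] ≤ Σ_i P[A_i] ≤ 10·p = 10·(9/85) = 18/17.
Numerically: 18/17 ≈ 1.0588.
Is 18/17 < 1? NO.
Since the bound 18/17 is ≥ 1, the union bound is uninformative here; it does NOT by itself certify existence.

10·p = 18/17 ≈ 1.0588; existence NOT certified by the union bound.


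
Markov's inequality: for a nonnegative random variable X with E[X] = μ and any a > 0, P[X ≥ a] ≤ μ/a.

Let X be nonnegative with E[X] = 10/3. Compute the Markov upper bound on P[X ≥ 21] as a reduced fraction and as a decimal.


μ = E[X] = 10/3, a = 21.
Markov: P[X ≥ 21] ≤ μ/a = (10/3)/21 = 10/63.
Numerically: ≈ 0.159.
(Since a = 21 > μ = 3.333, the bound 10/63 is < 1 and informative.)

P[X ≥ 21] ≤ 10/63 ≈ 0.159.


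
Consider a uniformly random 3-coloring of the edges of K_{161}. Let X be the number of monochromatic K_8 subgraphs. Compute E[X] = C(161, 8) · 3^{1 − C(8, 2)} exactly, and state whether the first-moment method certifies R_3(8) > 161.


E[X] = C(161, 8) · 3^{1 − 28} = 9383313279340 · 3^{−27} = 9383313279340/7625597484987.
As a reduced fraction: E[X] = 9383313279340/7625597484987 ≈ 1.230502.
Is E[X] < 1? NO.
Since E[X] ≥ 1, the first-moment bound is inconclusive at n = 161; it does NOT by itself certify R_3(8) > 161.

E[X] = 9383313279340/7625597484987 ≈ 1.230502; E[X] ≥ 1; first-moment method inconclusive here.


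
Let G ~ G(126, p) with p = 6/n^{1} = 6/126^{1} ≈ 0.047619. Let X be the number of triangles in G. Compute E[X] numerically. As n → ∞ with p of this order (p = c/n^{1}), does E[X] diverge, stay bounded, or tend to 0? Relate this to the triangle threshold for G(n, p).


Number of potential triangles: C(126, 3) = 325500.
Each occurs with probability p³ ≈ (0.047619)³ ≈ 1.07979700e-04.
By linearity: E[X] = C(126, 3)·p³ ≈ 325500 · 1.07979700e-04 ≈ 35.147392.
Here α = 1, so p = 6/n is exactly at the triangle threshold p ~ 1/n. Asymptotically E[X] → c³/6 = 6³/6 = 36 ≈ 36.000000, a bounded constant. In this regime the triangle count is asymptotically Poisson(c³/6).

E[X] ≈ 35.147392; in regime p = Θ(1/n^{1}) E[X] stays bounded (at the triangle threshold p ~ 1/n).


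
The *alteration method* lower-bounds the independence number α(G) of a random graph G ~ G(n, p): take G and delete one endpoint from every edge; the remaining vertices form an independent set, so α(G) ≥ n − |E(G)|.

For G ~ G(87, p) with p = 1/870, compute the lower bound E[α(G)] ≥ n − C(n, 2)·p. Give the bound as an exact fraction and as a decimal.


E[|E(G)|] = C(87, 2)·p = 3741 · (1/870) = 43/10.
E[α(G)] ≥ n − E[|E(G)|] = 87 − 43/10 = 827/10.
Numerically: ≈ 82.7000.
(This is only a lower bound; the true E[α(G)] may be larger.)

E[α(G)] ≥ 827/10 ≈ 82.7000.


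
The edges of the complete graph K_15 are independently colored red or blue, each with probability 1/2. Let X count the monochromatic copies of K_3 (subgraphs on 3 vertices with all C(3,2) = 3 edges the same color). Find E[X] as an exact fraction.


Let X = Σ_S X_S over the C(15, 3) = 455 subsets S of size 3, where X_S = 1 if the K_3 on S is monochromatic.
For a fixed S, the K_3 on S has C(3, 2) = 3 edges. P[all 3 edges red] = (1/2)^3, and likewise for blue, so P[monochromatic] = 2·(1/2)^3 = 2^{1 − 3} = 1/4.
Summing: E[X] = C(15, 3) · 2^{1 − 3} = 455 · 1/4 = 455/4.
Numerically: E[X] ≈ 113.75000.

E[X] = C(15,3)·2^(1−C(3,2)) = 455/4 ≈ 113.75000.


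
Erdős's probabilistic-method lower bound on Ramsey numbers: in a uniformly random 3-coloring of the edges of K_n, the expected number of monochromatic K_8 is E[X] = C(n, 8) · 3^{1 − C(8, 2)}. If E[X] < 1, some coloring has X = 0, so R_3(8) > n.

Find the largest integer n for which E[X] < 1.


We need C(n, 8) · 3^{1 − 28} < 1, i.e. C(n, 8) < 3^{28 − 1} = 7625597484987.
Check values of n near the boundary:
  n = 153: C(153, 8) = 6183023199255; 6183023199255 < 7625597484987? YES
  n = 154: C(154, 8) = 6521818990995; 6521818990995 < 7625597484987? YES
  n = 155: C(155, 8) = 6876747915675; 6876747915675 < 7625597484987? YES
  n = 156: C(156, 8) = 7248464019225; 7248464019225 < 7625597484987? YES
  n = 157: C(157, 8) = 7637643295425; 7637643295425 < 7625597484987? NO
The largest n with C(n, 8) < 7625597484987 is n = 156 (where E[X] = 805384891025/847288609443 ≈ 0.951). Hence R_3(8) > 156, i.e. R_3(8) ≥ 157.

Largest n = 156; hence R_3(8) > 156.


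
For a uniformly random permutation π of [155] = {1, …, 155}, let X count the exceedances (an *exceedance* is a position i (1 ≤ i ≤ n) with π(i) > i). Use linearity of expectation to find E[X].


Write X = Σ_{i=1}^{155} X_i, where X_i = 1_{π(i) > i}.
For each fixed i, π(i) is uniform over {1, …, 155} (marginal of a uniform permutation), so P[π(i) > i] = (n − i)/n. Summing: Σ_{i=1}^{155} (n − i)/n = (0 + 1 + … + 154)/155 = 155(155 − 1)/(2·155) = (155 − 1)/2.
Hence E[X] = Σ_{i=1}^{155} (155 − i)/155 = 77 ≈ 77.0000.

E[X] = 77 = 77.0000.


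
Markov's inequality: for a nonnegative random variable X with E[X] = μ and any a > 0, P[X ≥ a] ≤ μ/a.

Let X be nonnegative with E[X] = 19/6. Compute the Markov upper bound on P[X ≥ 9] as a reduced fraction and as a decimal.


μ = E[X] = 19/6, a = 9.
Markov: P[X ≥ 9] ≤ μ/a = (19/6)/9 = 19/54.
Numerically: ≈ 0.351852.
(Since a = 9 > μ = 3.166667, the bound 19/54 is < 1 and informative.)

P[X ≥ 9] ≤ 19/54 ≈ 0.351852.


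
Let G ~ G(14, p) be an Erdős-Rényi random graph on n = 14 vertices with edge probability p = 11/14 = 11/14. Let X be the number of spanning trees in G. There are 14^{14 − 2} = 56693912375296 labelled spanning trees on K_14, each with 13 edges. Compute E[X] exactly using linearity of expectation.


K_14 has 14^{14 − 2} = 56693912375296 labelled spanning trees.
For each such spanning tree H, let X_H = 1 if all 13 edges of H are present in G. Then P[X_H = 1] = p^{13} = (11/14)^{13} = 34522712143931/793714773254144.
By linearity of expectation: E[X] = Σ_H E[X_H] = 56693912375296 · p^{13} = 56693912375296 · 34522712143931/793714773254144 = 34522712143931/14.
Numerically: E[X] ≈ 2.4659e+12.

E[X] = 56693912375296 · (11/14)^{13} = 34522712143931/14 ≈ 2.4659e+12.


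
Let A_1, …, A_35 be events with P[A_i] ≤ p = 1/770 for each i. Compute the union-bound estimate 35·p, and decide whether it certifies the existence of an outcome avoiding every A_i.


Union bound: P[∪_{i=1}^{35} A_i] ≤ Σ_i P[A_i] ≤ 35·p = 35·(1/770) = 1/22.
Numerically: 1/22 ≈ 0.0454545.
Is 1/22 < 1? YES.
Since P[∪ A_i] ≤ 1/22 < 1, the complement has P[∩ A_i^c] ≥ 1 − 1/22 = 21/22 > 0, so some outcome avoids every A_i.

35·p = 1/22 ≈ 0.0454545; existence CERTIFIED by the union bound.


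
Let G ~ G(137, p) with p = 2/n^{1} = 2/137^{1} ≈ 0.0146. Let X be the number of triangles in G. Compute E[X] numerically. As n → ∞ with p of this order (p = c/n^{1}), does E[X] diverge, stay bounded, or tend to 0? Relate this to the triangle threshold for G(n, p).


Number of potential triangles: C(137, 3) = 419220.
Each occurs with probability p³ ≈ (0.0146)³ ≈ 3.11120e-06.
By linearity: E[X] = C(137, 3)·p³ ≈ 419220 · 3.11120e-06 ≈ 1.304.
Here α = 1, so p = 2/n is exactly at the triangle threshold p ~ 1/n. Asymptotically E[X] → c³/6 = 2³/6 = 4/3 ≈ 1.333, a bounded constant. In this regime the triangle count is asymptotically Poisson(c³/6).

E[X] ≈ 1.304; in regime p = Θ(1/n^{1}) E[X] stays bounded (at the triangle threshold p ~ 1/n).


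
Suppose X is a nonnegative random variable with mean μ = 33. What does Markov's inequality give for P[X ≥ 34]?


μ = E[X] = 33, a = 34.
Markov: P[X ≥ 34] ≤ μ/a = (33)/34 = 33/34.
Numerically: ≈ 0.97059.
(Since a = 34 > μ = 33.00000, the bound 33/34 is < 1 and informative.)

P[X ≥ 34] ≤ 33/34 ≈ 0.97059.


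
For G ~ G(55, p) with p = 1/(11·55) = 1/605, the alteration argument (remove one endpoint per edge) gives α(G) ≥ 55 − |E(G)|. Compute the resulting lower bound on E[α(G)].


E[|E(G)|] = C(55, 2)·p = 1485 · (1/605) = 27/11.
E[α(G)] ≥ n − E[|E(G)|] = 55 − 27/11 = 578/11.
Numerically: ≈ 52.545455.
(This is only a lower bound; the true E[α(G)] may be larger.)

E[α(G)] ≥ 578/11 ≈ 52.545455.


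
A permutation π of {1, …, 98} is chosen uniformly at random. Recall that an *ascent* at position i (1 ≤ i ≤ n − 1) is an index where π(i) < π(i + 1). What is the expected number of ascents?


Write X = Σ X_I over i = 1, …, 97, with X_I the indicator of one ascent.
There are 97 indicators.
For each fixed i, the pair (π(i), π(i+1)) is a uniformly random ordered pair of distinct values from {1, …, 98}; by symmetry P[π(i) < π(i+1)] = 1/2.
By linearity: E[X] = 97 · (1/2) = (98 − 1) · (1/2) = 97/2 ≈ 48.500.

E[X] = 97/2 = 48.500.


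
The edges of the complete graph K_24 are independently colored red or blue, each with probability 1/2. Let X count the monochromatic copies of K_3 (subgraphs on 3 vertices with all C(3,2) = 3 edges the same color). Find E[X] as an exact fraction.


Let X = Σ_S X_S over the C(24, 3) = 2024 subsets S of size 3, where X_S = 1 if the K_3 on S is monochromatic.
For a fixed S, the K_3 on S has C(3, 2) = 3 edges. P[all 3 edges red] = (1/2)^3, and likewise for blue, so P[monochromatic] = 2·(1/2)^3 = 2^{1 − 3} = 1/4.
Summing: E[X] = C(24, 3) · 2^{1 − 3} = 2024 · 1/4 = 506.
Numerically: E[X] ≈ 506.000.

E[X] = C(24,3)·2^(1−C(3,2)) = 506 ≈ 506.000.


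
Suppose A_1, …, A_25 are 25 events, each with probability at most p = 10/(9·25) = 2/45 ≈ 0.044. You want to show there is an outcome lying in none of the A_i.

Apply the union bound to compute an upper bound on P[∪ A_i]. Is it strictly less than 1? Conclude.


Union bound: P[∪_{i=1}^{25} A_i] ≤ Σ_i P[A_i] ≤ 25·p = 25·(2/45) = 10/9.
Numerically: 10/9 ≈ 1.111.
Is 10/9 < 1? NO.
Since the bound 10/9 is ≥ 1, the union bound is uninformative here; it does NOT by itself certify existence.

25·p = 10/9 ≈ 1.111; existence NOT certified by the union bound.


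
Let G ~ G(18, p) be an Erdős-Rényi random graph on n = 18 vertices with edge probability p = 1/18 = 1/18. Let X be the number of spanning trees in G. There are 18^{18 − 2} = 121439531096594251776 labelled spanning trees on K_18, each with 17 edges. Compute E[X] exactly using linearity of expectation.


K_18 has 18^{18 − 2} = 121439531096594251776 labelled spanning trees.
For each such spanning tree H, let X_H = 1 if all 17 edges of H are present in G. Then P[X_H = 1] = p^{17} = (1/18)^{17} = 1/2185911559738696531968.
By linearity: E[X] = Σ_H E[X_H] = 121439531096594251776 · p^{17} = 121439531096594251776 · 1/2185911559738696531968 = 1/18.
Numerically: E[X] ≈ 0.055556.

E[X] = 121439531096594251776 · (1/18)^{17} = 1/18 ≈ 0.055556.


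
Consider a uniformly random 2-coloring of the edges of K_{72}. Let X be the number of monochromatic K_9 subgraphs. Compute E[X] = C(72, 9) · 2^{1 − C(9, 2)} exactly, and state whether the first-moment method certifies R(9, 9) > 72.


E[X] = C(72, 9) · 2^{1 − 36} = 85113005120 · 2^{−35} = 85113005120/34359738368.
As a reduced fraction: E[X] = 1329890705/536870912 ≈ 2.477.
Is E[X] < 1? NO.
Since E[X] ≥ 1, the first-moment bound is inconclusive at n = 72; it does NOT by itself certify R(9, 9) > 72.

E[X] = 1329890705/536870912 ≈ 2.477; E[X] ≥ 1; first-moment method inconclusive here.


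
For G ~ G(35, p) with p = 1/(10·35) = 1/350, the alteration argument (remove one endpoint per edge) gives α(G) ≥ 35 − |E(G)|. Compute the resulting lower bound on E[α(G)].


E[|E(G)|] = C(35, 2)·p = 595 · (1/350) = 17/10.
E[α(G)] ≥ n − E[|E(G)|] = 35 − 17/10 = 333/10.
Numerically: ≈ 33.30000.
(This is only a lower bound; the true E[α(G)] may be larger.)

E[α(G)] ≥ 333/10 ≈ 33.30000.


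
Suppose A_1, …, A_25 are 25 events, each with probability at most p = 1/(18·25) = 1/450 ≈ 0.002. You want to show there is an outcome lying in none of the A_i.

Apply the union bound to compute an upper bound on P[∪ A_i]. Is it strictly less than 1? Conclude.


Union bound: P[∪_{i=1}^{25} A_i] ≤ Σ_i P[A_i] ≤ 25·p = 25·(1/450) = 1/18.
Numerically: 1/18 ≈ 0.056.
Is 1/18 < 1? YES.
Since P[∪ A_i] ≤ 1/18 < 1, the complement has P[∩ A_i^c] ≥ 1 − 1/18 = 17/18 > 0, so some outcome avoids every A_i.

25·p = 1/18 ≈ 0.056; existence CERTIFIED by the union bound.


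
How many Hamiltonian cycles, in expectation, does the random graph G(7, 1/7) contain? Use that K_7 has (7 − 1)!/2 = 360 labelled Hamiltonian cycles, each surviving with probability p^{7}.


K_7 has (7 − 1)!/2 = 360 labelled Hamiltonian cycles.
For each such Hamiltonian cycle H, let X_H = 1 if all 7 edges of H are present in G. Then P[X_H = 1] = p^{7} = (1/7)^{7} = 1/823543.
Summing the indicators: E[X] = Σ_H E[X_H] = 360 · p^{7} = 360 · 1/823543 = 360/823543.
Numerically: E[X] ≈ 0.0004371.

E[X] = 360 · (1/7)^{7} = 360/823543 ≈ 0.0004371.


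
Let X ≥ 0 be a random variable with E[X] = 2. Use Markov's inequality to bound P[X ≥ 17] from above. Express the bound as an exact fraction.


μ = E[X] = 2, a = 17.
Markov: P[X ≥ 17] ≤ μ/a = (2)/17 = 2/17.
Numerically: ≈ 0.1176.
(Since a = 17 > μ = 2.0000, the bound 2/17 is < 1 and informative.)

P[X ≥ 17] ≤ 2/17 ≈ 0.1176.


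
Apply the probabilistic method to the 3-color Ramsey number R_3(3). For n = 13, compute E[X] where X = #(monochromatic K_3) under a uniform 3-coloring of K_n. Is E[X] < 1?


E[X] = C(13, 3) · 3^{1 − 3} = 286 · 3^{−2} = 286/9.
As a reduced fraction: E[X] = 286/9 ≈ 31.7777778.
Is E[X] < 1? NO.
Since E[X] ≥ 1, the first-moment bound is inconclusive at n = 13; it does NOT by itself certify R_3(3) > 13.

E[X] = 286/9 ≈ 31.7777778; E[X] ≥ 1; first-moment method inconclusive here.


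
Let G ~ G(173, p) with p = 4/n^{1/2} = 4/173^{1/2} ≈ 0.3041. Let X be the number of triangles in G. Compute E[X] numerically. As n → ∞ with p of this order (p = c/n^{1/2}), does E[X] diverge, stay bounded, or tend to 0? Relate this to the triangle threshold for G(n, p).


Number of potential triangles: C(173, 3) = 848046.
Each occurs with probability p³ ≈ (0.3041)³ ≈ 2.812618e-02.
By linearity: E[X] = C(173, 3)·p³ ≈ 848046 · 2.812618e-02 ≈ 23852.2982.
Since α = 1/2 < 1, p = c/n^{1/2} ≫ 1/n is above the triangle threshold p ~ 1/n. Asymptotically E[X] ~ (c³/6)·n^{3(1−α)} = (4³/6)·n^{1.5} → ∞; triangles are abundant w.h.p.

E[X] ≈ 23852.2982; in regime p = Θ(1/n^{1/2}) E[X] diverges (above the triangle threshold p ~ 1/n).


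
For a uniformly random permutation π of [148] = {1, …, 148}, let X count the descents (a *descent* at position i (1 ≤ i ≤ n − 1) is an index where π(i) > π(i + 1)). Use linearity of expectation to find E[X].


Write X = Σ X_I over i = 1, …, 147, with X_I the indicator of one descent.
There are 147 indicators.
For each fixed i, the pair (π(i), π(i+1)) is a uniformly random ordered pair of distinct values from {1, …, 148}; by symmetry P[π(i) > π(i+1)] = 1/2.
By linearity: E[X] = 147 · (1/2) = (148 − 1) · (1/2) = 147/2 ≈ 73.5000.

E[X] = 147/2 = 73.5000.


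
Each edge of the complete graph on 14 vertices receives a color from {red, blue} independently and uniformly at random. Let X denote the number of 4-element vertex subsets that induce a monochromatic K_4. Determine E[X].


Let X = Σ_S X_S over the C(14, 4) = 1001 subsets S of size 4, where X_S = 1 if the K_4 on S is monochromatic.
For a fixed S, the K_4 on S has C(4, 2) = 6 edges. P[all 6 edges red] = (1/2)^6, and likewise for blue, so P[monochromatic] = 2·(1/2)^6 = 2^{1 − 6} = 1/32.
By linearity of expectation: E[X] = C(14, 4) · 2^{1 − 6} = 1001 · 1/32 = 1001/32.
Numerically: E[X] ≈ 31.28125.

E[X] = C(14,4)·2^(1−C(4,2)) = 1001/32 ≈ 31.28125.


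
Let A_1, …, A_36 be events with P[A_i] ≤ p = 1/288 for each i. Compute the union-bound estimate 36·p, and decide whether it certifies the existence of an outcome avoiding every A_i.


Union bound: P[∪_{i=1}^{36} A_i] ≤ Σ_i P[A_i] ≤ 36·p = 36·(1/288) = 1/8.
Numerically: 1/8 ≈ 0.125000.
Is 1/8 < 1? YES.
Since P[∪ A_i] ≤ 1/8 < 1, the complement has P[∩ A_i^c] ≥ 1 − 1/8 = 7/8 > 0, so some outcome avoids every A_i.

36·p = 1/8 ≈ 0.125000; existence CERTIFIED by the union bound.


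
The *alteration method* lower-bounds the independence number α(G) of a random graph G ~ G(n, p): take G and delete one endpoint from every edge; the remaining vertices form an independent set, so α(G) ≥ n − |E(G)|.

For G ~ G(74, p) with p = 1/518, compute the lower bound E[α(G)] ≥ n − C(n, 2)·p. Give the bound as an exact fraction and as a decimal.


E[|E(G)|] = C(74, 2)·p = 2701 · (1/518) = 73/14.
E[α(G)] ≥ n − E[|E(G)|] = 74 − 73/14 = 963/14.
Numerically: ≈ 68.786.
(This is only a lower bound; the true E[α(G)] may be larger.)

E[α(G)] ≥ 963/14 ≈ 68.786.


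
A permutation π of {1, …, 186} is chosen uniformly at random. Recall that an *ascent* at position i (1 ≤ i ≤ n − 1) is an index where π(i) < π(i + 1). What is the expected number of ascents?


Write X = Σ X_I over i = 1, …, 185, with X_I the indicator of one ascent.
There are 185 indicators.
For each fixed i, the pair (π(i), π(i+1)) is a uniformly random ordered pair of distinct values from {1, …, 186}; by symmetry P[π(i) < π(i+1)] = 1/2.
By linearity: E[X] = 185 · (1/2) = (186 − 1) · (1/2) = 185/2 ≈ 92.5000.

E[X] = 185/2 = 92.5000.


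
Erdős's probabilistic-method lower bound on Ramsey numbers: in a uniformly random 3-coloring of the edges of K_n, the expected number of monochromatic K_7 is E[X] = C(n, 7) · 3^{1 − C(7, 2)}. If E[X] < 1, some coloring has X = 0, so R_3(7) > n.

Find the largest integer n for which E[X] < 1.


We need C(n, 7) · 3^{1 − 21} < 1, i.e. C(n, 7) < 3^{21 − 1} = 3486784401.
Check values of n near the boundary:
  n = 75: C(75, 7) = 1984829850; 1984829850 < 3486784401? YES
  n = 76: C(76, 7) = 2186189400; 2186189400 < 3486784401? YES
  n = 77: C(77, 7) = 2404808340; 2404808340 < 3486784401? YES
  n = 78: C(78, 7) = 2641902120; 2641902120 < 3486784401? YES
  n = 79: C(79, 7) = 2898753715; 2898753715 < 3486784401? YES
  n = 80: C(80, 7) = 3176716400; 3176716400 < 3486784401? YES
  n = 81: C(81, 7) = 3477216600; 3477216600 < 3486784401? YES
  n = 82: C(82, 7) = 3801756816; 3801756816 < 3486784401? NO
  n = 83: C(83, 7) = 4151918628; 4151918628 < 3486784401? NO
  n = 84: C(84, 7) = 4529365776; 4529365776 < 3486784401? NO
The largest n with C(n, 7) < 3486784401 is n = 81 (where E[X] = 42928600/43046721 ≈ 0.9972560). Hence R_3(7) > 81, i.e. R_3(7) ≥ 82.

Largest n = 81; hence R_3(7) > 81.


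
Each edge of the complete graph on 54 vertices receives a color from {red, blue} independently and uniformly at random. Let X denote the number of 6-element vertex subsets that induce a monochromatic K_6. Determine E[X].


Let X = Σ_S X_S over the C(54, 6) = 25827165 subsets S of size 6, where X_S = 1 if the K_6 on S is monochromatic.
For a fixed S, the K_6 on S has C(6, 2) = 15 edges. P[all 15 edges red] = (1/2)^15, and likewise for blue, so P[monochromatic] = 2·(1/2)^15 = 2^{1 − 15} = 1/16384.
By linearity: E[X] = C(54, 6) · 2^{1 − 15} = 25827165 · 1/16384 = 25827165/16384.
Numerically: E[X] ≈ 1576.3651.

E[X] = C(54,6)·2^(1−C(6,2)) = 25827165/16384 ≈ 1576.3651.


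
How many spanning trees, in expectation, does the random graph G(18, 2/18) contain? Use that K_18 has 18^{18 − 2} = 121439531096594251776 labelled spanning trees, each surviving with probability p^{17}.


K_18 has 18^{18 − 2} = 121439531096594251776 labelled spanning trees.
For each such spanning tree H, let X_H = 1 if all 17 edges of H are present in G. Then P[X_H = 1] = p^{17} = (1/9)^{17} = 1/16677181699666569.
Summing the indicators: E[X] = Σ_H E[X_H] = 121439531096594251776 · p^{17} = 121439531096594251776 · 1/16677181699666569 = 65536/9.
Numerically: E[X] ≈ 7282.

E[X] = 121439531096594251776 · (1/9)^{17} = 65536/9 ≈ 7282.


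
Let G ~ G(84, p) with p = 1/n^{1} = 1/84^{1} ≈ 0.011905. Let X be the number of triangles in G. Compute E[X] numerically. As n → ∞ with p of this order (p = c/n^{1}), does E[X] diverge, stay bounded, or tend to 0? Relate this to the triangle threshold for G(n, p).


Number of potential triangles: C(84, 3) = 95284.
Each occurs with probability p³ ≈ (0.011905)³ ≈ 1.6871828e-06.
By linearity: E[X] = C(84, 3)·p³ ≈ 95284 · 1.6871828e-06 ≈ 0.16076.
Here α = 1, so p = 1/n is exactly at the triangle threshold p ~ 1/n. Asymptotically E[X] → c³/6 = 1³/6 = 1/6 ≈ 0.16667, a bounded constant. In this regime the triangle count is asymptotically Poisson(c³/6).

E[X] ≈ 0.16076; in regime p = Θ(1/n^{1}) E[X] stays bounded (at the triangle threshold p ~ 1/n).


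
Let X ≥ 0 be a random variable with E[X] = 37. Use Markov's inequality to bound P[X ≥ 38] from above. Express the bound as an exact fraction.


μ = E[X] = 37, a = 38.
Markov: P[X ≥ 38] ≤ μ/a = (37)/38 = 37/38.
Numerically: ≈ 0.9737.
(Since a = 38 > μ = 37.0000, the bound 37/38 is < 1 and informative.)

P[X ≥ 38] ≤ 37/38 ≈ 0.9737.


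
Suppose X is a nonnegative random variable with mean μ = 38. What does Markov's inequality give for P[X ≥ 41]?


μ = E[X] = 38, a = 41.
Markov: P[X ≥ 41] ≤ μ/a = (38)/41 = 38/41.
Numerically: ≈ 0.92683.
(Since a = 41 > μ = 38.00000, the bound 38/41 is < 1 and informative.)

P[X ≥ 41] ≤ 38/41 ≈ 0.92683.


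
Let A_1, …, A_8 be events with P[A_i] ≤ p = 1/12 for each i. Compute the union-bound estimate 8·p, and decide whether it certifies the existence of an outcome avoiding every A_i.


Union bound: P[∪_{i=1}^{8} A_i] ≤ Σ_i P[A_i] ≤ 8·p = 8·(1/12) = 2/3.
Numerically: 2/3 ≈ 0.666667.
Is 2/3 < 1? YES.
Since P[∪ A_i] ≤ 2/3 < 1, the complement has P[∩ A_i^c] ≥ 1 − 2/3 = 1/3 > 0, so some outcome avoids every A_i.

8·p = 2/3 ≈ 0.666667; existence CERTIFIED by the union bound.


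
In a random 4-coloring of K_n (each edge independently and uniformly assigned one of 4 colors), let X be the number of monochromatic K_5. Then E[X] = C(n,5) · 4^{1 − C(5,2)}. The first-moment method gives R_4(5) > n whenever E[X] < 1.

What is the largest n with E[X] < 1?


We need C(n, 5) · 4^{1 − 10} < 1, i.e. C(n, 5) < 4^{10 − 1} = 262144.
Check values of n near the boundary:
  n = 27: C(27, 5) = 80730; 80730 < 262144? YES
  n = 28: C(28, 5) = 98280; 98280 < 262144? YES
  n = 29: C(29, 5) = 118755; 118755 < 262144? YES
  n = 30: C(30, 5) = 142506; 142506 < 262144? YES
  n = 31: C(31, 5) = 169911; 169911 < 262144? YES
  n = 32: C(32, 5) = 201376; 201376 < 262144? YES
  n = 33: C(33, 5) = 237336; 237336 < 262144? YES
  n = 34: C(34, 5) = 278256; 278256 < 262144? NO
The largest n with C(n, 5) < 262144 is n = 33 (where E[X] = 29667/32768 ≈ 0.905365). Hence R_4(5) > 33, i.e. R_4(5) ≥ 34.

Largest n = 33; hence R_4(5) > 33.


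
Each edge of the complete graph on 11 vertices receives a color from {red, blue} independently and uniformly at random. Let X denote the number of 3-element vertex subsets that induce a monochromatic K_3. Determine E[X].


Let X = Σ_S X_S over the C(11, 3) = 165 subsets S of size 3, where X_S = 1 if the K_3 on S is monochromatic.
For a fixed S, the K_3 on S has C(3, 2) = 3 edges. P[all 3 edges red] = (1/2)^3, and likewise for blue, so P[monochromatic] = 2·(1/2)^3 = 2^{1 − 3} = 1/4.
Summing: E[X] = C(11, 3) · 2^{1 − 3} = 165 · 1/4 = 165/4.
Numerically: E[X] ≈ 41.250.

E[X] = C(11,3)·2^(1−C(3,2)) = 165/4 ≈ 41.250.


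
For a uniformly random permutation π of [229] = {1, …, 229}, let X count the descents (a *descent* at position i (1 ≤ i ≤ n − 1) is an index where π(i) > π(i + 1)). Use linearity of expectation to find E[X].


Write X = Σ X_I over i = 1, …, 228, with X_I the indicator of one descent.
There are 228 indicators.
For each fixed i, the pair (π(i), π(i+1)) is a uniformly random ordered pair of distinct values from {1, …, 229}; by symmetry P[π(i) > π(i+1)] = 1/2.
By linearity: E[X] = 228 · (1/2) = (229 − 1) · (1/2) = 114 ≈ 114.000.

E[X] = 114 = 114.000.


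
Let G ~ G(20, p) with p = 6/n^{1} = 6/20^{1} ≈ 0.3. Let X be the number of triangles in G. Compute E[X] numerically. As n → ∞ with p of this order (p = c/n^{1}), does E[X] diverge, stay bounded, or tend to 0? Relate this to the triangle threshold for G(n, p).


Number of potential triangles: C(20, 3) = 1140.
Each occurs with probability p³ ≈ (0.3)³ ≈ 2.700000e-02.
By linearity: E[X] = C(20, 3)·p³ ≈ 1140 · 2.700000e-02 ≈ 30.7800.
Here α = 1, so p = 6/n is exactly at the triangle threshold p ~ 1/n. Asymptotically E[X] → c³/6 = 6³/6 = 36 ≈ 36.0000, a bounded constant. In this regime the triangle count is asymptotically Poisson(c³/6).

E[X] ≈ 30.7800; in regime p = Θ(1/n^{1}) E[X] stays bounded (at the triangle threshold p ~ 1/n).
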